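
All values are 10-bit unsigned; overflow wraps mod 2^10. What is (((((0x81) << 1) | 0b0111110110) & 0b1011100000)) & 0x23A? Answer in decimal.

0x81 = 0010000001
→ << 1 (mod 2^10) → 0100000010 = 258
0b0111110110 = 0111110110
→ | → 0111110110 = 502
0b1011100000 = 1011100000
→ & → 0011100000 = 224
0x23A = 1000111010
→ & → 0000100000 = 32

32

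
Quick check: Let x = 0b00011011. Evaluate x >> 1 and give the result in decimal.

13

x = 11011
shift right by 1 → 01101 = 13
(equivalently, floor(27 / 2))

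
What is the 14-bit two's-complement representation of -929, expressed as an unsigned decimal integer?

15455

929 in 14 bits: 00001110100001
Invert: 11110001011110
Add 1:  11110001011111 = 15455
(Check: 2^14 - 929 = 16384 - 929 = 15455.)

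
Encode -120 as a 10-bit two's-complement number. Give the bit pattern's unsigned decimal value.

904

120 in 10 bits: 0001111000
Invert: 1110000111
Add 1:  1110001000 = 904
(Check: 2^10 - 120 = 1024 - 120 = 904.)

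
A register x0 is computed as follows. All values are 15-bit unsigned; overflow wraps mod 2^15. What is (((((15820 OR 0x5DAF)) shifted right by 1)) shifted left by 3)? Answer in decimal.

15820 = 011110111001100
0x5DAF = 101110110101111
→ OR → 111110111101111 = 32239
→ shifted right by 1 → 011111011110111 = 16119
→ shifted left by 3 (mod 2^15) → 111011110111000 = 30648

30648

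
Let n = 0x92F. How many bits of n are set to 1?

0x92F = 100100101111
Count the 1s: 1 + 1 + 1 + 1 + 1 + 1 + 1 = 7

7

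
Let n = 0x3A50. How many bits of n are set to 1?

0x3A50 = 11101001010000
Count the 1s: 1 + 1 + 1 + 1 + 1 + 1 = 6

6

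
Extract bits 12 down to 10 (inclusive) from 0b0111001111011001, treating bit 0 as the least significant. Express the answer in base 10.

4

v = 0111001111011001
Shift right by 10: 011100
Mask low 3 bits: 100 = 4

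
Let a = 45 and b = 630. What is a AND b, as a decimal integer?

45 = 0000101101
630 = 1001110110
AND → 0000100100 = 36

36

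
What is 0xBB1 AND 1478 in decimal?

384

0xBB1 = 101110110001
1478 = 010111000110
AND → 000110000000 = 384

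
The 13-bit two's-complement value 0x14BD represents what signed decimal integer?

-2883

pattern = 1010010111101 (MSB is 1 ⇒ negative)
Invert: 0101101000010, add 1 → 0101101000011 = 2883, so the value is -2883.
(Equivalently: 5309 - 2^13 = 5309 - 8192 = -2883.)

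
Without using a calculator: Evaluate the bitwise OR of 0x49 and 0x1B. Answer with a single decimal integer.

91

0x49 = 1001001
0x1B = 0011011
 OR → 1011011 = 91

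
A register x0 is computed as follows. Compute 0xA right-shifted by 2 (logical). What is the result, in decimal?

0xA = 1010
shift right by 2 → 0010 = 2
(equivalently, floor(10 / 4))

2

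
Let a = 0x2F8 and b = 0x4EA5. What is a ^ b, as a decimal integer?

19549

0x2F8 = 000001011111000
0x4EA5 = 100111010100101
XOR → 100110001011101 = 19549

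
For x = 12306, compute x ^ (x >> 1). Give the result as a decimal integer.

x = 11000000010010 = 12306
x>>1 = 01100000001001
XOR  = 10100000011011 = 10267
(x ^ (x >> 1) gives the standard binary-reflected Gray code of x.)

10267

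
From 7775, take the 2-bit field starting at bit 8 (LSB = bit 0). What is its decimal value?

v = 1111001011111
Shift right by 8: 11110
Mask low 2 bits: 10 = 2

2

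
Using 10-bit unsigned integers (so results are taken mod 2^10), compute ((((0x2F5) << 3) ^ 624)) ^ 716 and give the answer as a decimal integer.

0x2F5 = 1011110101
→ << 3 (mod 2^10) → 1110101000 = 936
624 = 1001110000
→ ^ → 0111011000 = 472
716 = 1011001100
→ ^ → 1100010100 = 788

788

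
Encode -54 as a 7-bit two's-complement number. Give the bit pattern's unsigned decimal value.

54 in 7 bits: 0110110
Invert: 1001001
Add 1:  1001010 = 74
(Check: 2^7 - 54 = 128 - 54 = 74.)

74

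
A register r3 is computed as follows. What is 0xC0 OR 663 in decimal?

727

0xC0 = 0011000000
663 = 1010010111
 OR → 1011010111 = 727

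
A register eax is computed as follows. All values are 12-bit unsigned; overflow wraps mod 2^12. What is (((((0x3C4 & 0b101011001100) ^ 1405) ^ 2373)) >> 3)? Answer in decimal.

0x3C4 = 001111000100
0b101011001100 = 101011001100
→ & → 001011000100 = 708
1405 = 010101111101
→ ^ → 011110111001 = 1977
2373 = 100101000101
→ ^ → 111011111100 = 3836
→ >> 3 → 000111011111 = 479

479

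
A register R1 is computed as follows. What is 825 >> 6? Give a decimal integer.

825 = 1100111001
shift right by 6 → 0000001100 = 12
(equivalently, floor(825 / 64))

12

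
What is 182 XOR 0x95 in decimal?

35

182 = 10110110
0x95 = 10010101
XOR → 00100011 = 35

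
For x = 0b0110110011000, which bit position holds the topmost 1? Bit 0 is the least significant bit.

0b0110110011000 = 110110011000
The topmost 1 is at position 11 (since 2^11 = 2048 ≤ 3480 < 4096).

11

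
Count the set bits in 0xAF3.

8

0xAF3 = 101011110011
Count the 1s: 1 + 1 + 1 + 1 + 1 + 1 + 1 + 1 = 8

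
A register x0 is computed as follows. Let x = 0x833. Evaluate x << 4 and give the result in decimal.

33584

0x833 = 0000100000110011
shift left by 4 → 1000001100110000 = 33584
(equivalently, 2099 × 2^4 = 2099 × 16)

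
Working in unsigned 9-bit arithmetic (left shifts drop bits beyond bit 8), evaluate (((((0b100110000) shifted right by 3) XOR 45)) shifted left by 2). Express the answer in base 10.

0b100110000 = 100110000
→ shifted right by 3 → 000100110 = 38
45 = 000101101
→ XOR → 000001011 = 11
→ shifted left by 2 (mod 2^9) → 000101100 = 44

44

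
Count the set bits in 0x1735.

8

0x1735 = 1011100110101
Count the 1s: 1 + 1 + 1 + 1 + 1 + 1 + 1 + 1 = 8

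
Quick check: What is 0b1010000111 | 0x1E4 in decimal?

999

a = 1010000111
0x1E4 = 0111100100
 OR → 1111100111 = 999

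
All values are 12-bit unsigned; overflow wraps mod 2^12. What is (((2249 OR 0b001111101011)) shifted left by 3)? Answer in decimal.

3928

2249 = 100011001001
0b001111101011 = 001111101011
→ OR → 101111101011 = 3051
→ shifted left by 3 (mod 2^12) → 111101011000 = 3928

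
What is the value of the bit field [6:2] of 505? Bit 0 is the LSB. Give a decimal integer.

v = 00000111111001
Shift right by 2: 000001111110
Mask low 5 bits: 11110 = 30

30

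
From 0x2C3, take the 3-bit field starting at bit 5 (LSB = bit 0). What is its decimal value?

v = 1011000011
Shift right by 5: 10110
Mask low 3 bits: 110 = 6

6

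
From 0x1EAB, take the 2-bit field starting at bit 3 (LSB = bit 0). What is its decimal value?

1

v = 01111010101011
Shift right by 3: 01111010101
Mask low 2 bits: 01 = 1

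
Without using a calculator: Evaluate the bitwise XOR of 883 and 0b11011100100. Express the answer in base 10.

883 = 01101110011
b = 11011100100
XOR → 10110010111 = 1431

1431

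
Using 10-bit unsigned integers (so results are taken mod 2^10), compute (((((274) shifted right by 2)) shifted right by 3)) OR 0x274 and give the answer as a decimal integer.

274 = 0100010010
→ shifted right by 2 → 0001000100 = 68
→ shifted right by 3 → 0000001000 = 8
0x274 = 1001110100
→ OR → 1001111100 = 636

636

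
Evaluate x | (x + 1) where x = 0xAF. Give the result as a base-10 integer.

x = 10101111 = 175
x + 1 = 10110000
OR    = 10111111 = 191
(x | (x + 1) sets the lowest cleared bit.)

191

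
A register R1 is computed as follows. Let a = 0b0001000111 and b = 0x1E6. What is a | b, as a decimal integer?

487

a = 001000111
0x1E6 = 111100110
 OR → 111100111 = 487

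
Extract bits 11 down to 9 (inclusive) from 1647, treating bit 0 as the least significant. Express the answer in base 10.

v = 011001101111
Shift right by 9: 011
Mask low 3 bits: 011 = 3

3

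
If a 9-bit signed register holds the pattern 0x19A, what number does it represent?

-102

pattern = 110011010 (MSB is 1 ⇒ negative)
Invert: 001100101, add 1 → 001100110 = 102, so the value is -102.
(Equivalently: 410 - 2^9 = 410 - 512 = -102.)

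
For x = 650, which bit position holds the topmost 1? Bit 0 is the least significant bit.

9

650 = 1010001010
The topmost 1 is at position 9 (since 2^9 = 512 ≤ 650 < 1024).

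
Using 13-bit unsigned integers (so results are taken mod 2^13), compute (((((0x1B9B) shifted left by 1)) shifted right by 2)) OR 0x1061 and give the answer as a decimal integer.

0x1B9B = 1101110011011
→ shifted left by 1 (mod 2^13) → 1011100110110 = 5942
→ shifted right by 2 → 0010111001101 = 1485
0x1061 = 1000001100001
→ OR → 1010111101101 = 5613

5613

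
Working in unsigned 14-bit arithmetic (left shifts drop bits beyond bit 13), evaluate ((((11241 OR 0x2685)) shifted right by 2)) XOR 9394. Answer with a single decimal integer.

12105

11241 = 10101111101001
0x2685 = 10011010000101
→ OR → 10111111101101 = 12269
→ shifted right by 2 → 00101111111011 = 3067
9394 = 10010010110010
→ XOR → 10111101001001 = 12105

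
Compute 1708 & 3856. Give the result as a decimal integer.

1708 = 011010101100
3856 = 111100010000
AND → 011000000000 = 1536

1536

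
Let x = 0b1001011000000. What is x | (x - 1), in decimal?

4863

x = 1001011000000 = 4800
x - 1 = 1001010111111
OR    = 1001011111111 = 4863
(x | (x - 1) sets all bits below the lowest set bit.)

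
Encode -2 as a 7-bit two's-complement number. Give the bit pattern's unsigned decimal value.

126

2 in 7 bits: 0000010
Invert: 1111101
Add 1:  1111110 = 126
(Check: 2^7 - 2 = 128 - 2 = 126.)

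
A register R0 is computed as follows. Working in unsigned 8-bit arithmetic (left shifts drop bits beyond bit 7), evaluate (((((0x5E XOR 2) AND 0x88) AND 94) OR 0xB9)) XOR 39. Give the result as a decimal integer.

0x5E = 01011110
2 = 00000010
→ XOR → 01011100 = 92
0x88 = 10001000
→ AND → 00001000 = 8
94 = 01011110
→ AND → 00001000 = 8
0xB9 = 10111001
→ OR → 10111001 = 185
39 = 00100111
→ XOR → 10011110 = 158

158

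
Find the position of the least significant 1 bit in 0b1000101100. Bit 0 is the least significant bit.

0b1000101100 = 1000101100
Trailing zeros: 2, so the lowest set bit is bit 2 (value 4).

2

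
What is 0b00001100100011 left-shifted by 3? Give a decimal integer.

6424

x = 0001100100011
shift left by 3 → 1100100011000 = 6424
(equivalently, 803 × 2^3 = 803 × 8)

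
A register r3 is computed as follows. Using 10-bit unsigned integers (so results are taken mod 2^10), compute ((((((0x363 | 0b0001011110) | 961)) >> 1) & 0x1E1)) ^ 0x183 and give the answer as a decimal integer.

0x363 = 1101100011
0b0001011110 = 0001011110
→ | → 1101111111 = 895
961 = 1111000001
→ | → 1111111111 = 1023
→ >> 1 → 0111111111 = 511
0x1E1 = 0111100001
→ & → 0111100001 = 481
0x183 = 0110000011
→ ^ → 0001100010 = 98

98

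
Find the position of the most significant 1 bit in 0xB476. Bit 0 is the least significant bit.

0xB476 = 1011010001110110
The topmost 1 is at position 15 (since 2^15 = 32768 ≤ 46198 < 65536).

15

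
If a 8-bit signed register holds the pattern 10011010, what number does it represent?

-102

pattern = 10011010 (MSB is 1 ⇒ negative)
Invert: 01100101, add 1 → 01100110 = 102, so the value is -102.
(Equivalently: 154 - 2^8 = 154 - 256 = -102.)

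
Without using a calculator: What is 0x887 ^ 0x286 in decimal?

2561

0x887 = 100010000111
0x286 = 001010000110
XOR → 101000000001 = 2561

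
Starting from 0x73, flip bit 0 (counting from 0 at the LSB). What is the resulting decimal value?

x = 00000001110011
bit 0 is currently 1; toggle it via x ^ (1 << 0) = x ^ 1
→ 00000001110010 = 114

114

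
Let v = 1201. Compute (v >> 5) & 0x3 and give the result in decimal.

v = 10010110001
Shift right by 5: 100101
Mask low 2 bits: 01 = 1

1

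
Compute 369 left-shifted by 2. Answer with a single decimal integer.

369 = 00101110001
shift left by 2 → 10111000100 = 1476
(equivalently, 369 × 2^2 = 369 × 4)

1476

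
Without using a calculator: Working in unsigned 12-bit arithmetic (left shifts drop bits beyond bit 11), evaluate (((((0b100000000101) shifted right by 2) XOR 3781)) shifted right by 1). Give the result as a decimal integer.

1634

0b100000000101 = 100000000101
→ shifted right by 2 → 001000000001 = 513
3781 = 111011000101
→ XOR → 110011000100 = 3268
→ shifted right by 1 → 011001100010 = 1634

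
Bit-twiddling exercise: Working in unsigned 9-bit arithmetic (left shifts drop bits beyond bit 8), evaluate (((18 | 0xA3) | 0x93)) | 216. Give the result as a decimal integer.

251

18 = 000010010
0xA3 = 010100011
→ | → 010110011 = 179
0x93 = 010010011
→ | → 010110011 = 179
216 = 011011000
→ | → 011111011 = 251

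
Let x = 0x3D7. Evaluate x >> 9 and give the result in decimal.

0x3D7 = 1111010111
shift right by 9 → 0000000001 = 1
(equivalently, floor(983 / 512))

1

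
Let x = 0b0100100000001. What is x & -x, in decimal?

1

x = 100100000001 = 2305
-x (two's complement) = …011011111111
AND   = 000000000001 = 1
(x & -x isolates the lowest set bit of x.)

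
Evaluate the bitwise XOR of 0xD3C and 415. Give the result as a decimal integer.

3235

0xD3C = 110100111100
415 = 000110011111
XOR → 110010100011 = 3235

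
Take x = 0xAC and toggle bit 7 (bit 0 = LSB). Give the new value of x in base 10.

x = 10101100
bit 7 is currently 1; toggle it via x ^ (1 << 7) = x ^ 128
→ 00101100 = 44

44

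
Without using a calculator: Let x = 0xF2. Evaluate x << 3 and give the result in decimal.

0xF2 = 00011110010
shift left by 3 → 11110010000 = 1936
(equivalently, 242 × 2^3 = 242 × 8)

1936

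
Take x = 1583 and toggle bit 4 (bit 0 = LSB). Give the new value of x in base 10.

x = 11000101111
bit 4 is currently 0; toggle it via x ^ (1 << 4) = x ^ 16
→ 11000111111 = 1599

1599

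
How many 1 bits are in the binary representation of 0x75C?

0x75C = 11101011100
Count the 1s: 1 + 1 + 1 + 1 + 1 + 1 + 1 = 7

7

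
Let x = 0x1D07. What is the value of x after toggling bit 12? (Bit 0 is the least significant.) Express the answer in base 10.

x = 01110100000111
bit 12 is currently 1; toggle it via x ^ (1 << 12) = x ^ 4096
→ 00110100000111 = 3335

3335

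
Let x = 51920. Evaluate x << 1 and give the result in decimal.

103840

51920 = 01100101011010000
shift left by 1 → 11001010110100000 = 103840
(equivalently, 51920 × 2^1 = 51920 × 2)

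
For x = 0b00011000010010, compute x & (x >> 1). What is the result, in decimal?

x = 11000010010 = 1554
x>>1 = 01100001001
AND  = 01000000000 = 512
(x & (x >> 1) has a 1 wherever x has two consecutive 1 bits.)

512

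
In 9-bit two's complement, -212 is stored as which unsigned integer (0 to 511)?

300

212 in 9 bits: 011010100
Invert: 100101011
Add 1:  100101100 = 300
(Check: 2^9 - 212 = 512 - 212 = 300.)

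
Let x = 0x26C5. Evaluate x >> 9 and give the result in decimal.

0x26C5 = 10011011000101
shift right by 9 → 00000000010011 = 19
(equivalently, floor(9925 / 512))

19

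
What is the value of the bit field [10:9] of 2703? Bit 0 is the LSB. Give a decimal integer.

v = 0101010001111
Shift right by 9: 0101
Mask low 2 bits: 01 = 1

1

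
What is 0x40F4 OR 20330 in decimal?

20478

0x40F4 = 100000011110100
20330 = 100111101101010
 OR → 100111111111110 = 20478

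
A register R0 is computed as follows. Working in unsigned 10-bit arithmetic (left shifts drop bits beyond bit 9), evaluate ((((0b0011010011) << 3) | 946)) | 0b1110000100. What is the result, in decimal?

958

0b0011010011 = 0011010011
→ << 3 (mod 2^10) → 1010011000 = 664
946 = 1110110010
→ | → 1110111010 = 954
0b1110000100 = 1110000100
→ | → 1110111110 = 958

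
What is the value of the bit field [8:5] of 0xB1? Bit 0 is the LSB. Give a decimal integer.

v = 0010110001
Shift right by 5: 00101
Mask low 4 bits: 0101 = 5

5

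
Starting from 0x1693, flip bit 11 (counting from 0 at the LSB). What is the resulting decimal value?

7827

x = 01011010010011
bit 11 is currently 0; toggle it via x ^ (1 << 11) = x ^ 2048
→ 01111010010011 = 7827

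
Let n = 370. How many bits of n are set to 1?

370 = 101110010
Count the 1s: 1 + 1 + 1 + 1 + 1 = 5

5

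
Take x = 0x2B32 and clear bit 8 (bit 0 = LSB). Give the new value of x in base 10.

x = 10101100110010
bit 8 is currently 1; clear it via x & ~(1 << 8) = x & ~256
→ 10101000110010 = 10802

10802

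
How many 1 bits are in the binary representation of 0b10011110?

n = 10011110
Count the 1s: 1 + 1 + 1 + 1 + 1 = 5

5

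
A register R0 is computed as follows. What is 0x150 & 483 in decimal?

320

0x150 = 101010000
483 = 111100011
AND → 101000000 = 320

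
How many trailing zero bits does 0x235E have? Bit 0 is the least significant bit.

0x235E = 10001101011110
Trailing zeros: 1, so the lowest set bit is bit 1 (value 2).

1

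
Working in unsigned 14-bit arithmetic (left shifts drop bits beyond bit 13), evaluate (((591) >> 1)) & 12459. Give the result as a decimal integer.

35

591 = 00001001001111
→ >> 1 → 00000100100111 = 295
12459 = 11000010101011
→ & → 00000000100011 = 35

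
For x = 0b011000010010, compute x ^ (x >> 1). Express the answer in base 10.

1307

x = 11000010010 = 1554
x>>1 = 01100001001
XOR  = 10100011011 = 1307
(x ^ (x >> 1) gives the standard binary-reflected Gray code of x.)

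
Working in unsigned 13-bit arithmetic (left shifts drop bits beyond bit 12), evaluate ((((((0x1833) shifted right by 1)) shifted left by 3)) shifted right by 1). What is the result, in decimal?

0x1833 = 1100000110011
→ shifted right by 1 → 0110000011001 = 3097
→ shifted left by 3 (mod 2^13) → 0000011001000 = 200
→ shifted right by 1 → 0000001100100 = 100

100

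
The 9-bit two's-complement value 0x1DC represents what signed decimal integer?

pattern = 111011100 (MSB is 1 ⇒ negative)
Invert: 000100011, add 1 → 000100100 = 36, so the value is -36.
(Equivalently: 476 - 2^9 = 476 - 512 = -36.)

-36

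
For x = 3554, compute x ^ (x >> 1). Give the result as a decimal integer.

x = 110111100010 = 3554
x>>1 = 011011110001
XOR  = 101100010011 = 2835
(x ^ (x >> 1) gives the standard binary-reflected Gray code of x.)

2835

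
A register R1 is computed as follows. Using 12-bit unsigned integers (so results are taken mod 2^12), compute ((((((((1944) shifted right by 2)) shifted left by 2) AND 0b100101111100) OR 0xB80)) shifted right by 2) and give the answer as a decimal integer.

742

1944 = 011110011000
→ shifted right by 2 → 000111100110 = 486
→ shifted left by 2 (mod 2^12) → 011110011000 = 1944
0b100101111100 = 100101111100
→ AND → 000100011000 = 280
0xB80 = 101110000000
→ OR → 101110011000 = 2968
→ shifted right by 2 → 001011100110 = 742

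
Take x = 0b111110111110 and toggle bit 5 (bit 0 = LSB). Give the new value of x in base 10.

x = 111110111110
bit 5 is currently 1; toggle it via x ^ (1 << 5) = x ^ 32
→ 111110011110 = 3998

3998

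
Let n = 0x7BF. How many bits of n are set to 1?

0x7BF = 11110111111
Count the 1s: 1 + 1 + 1 + 1 + 1 + 1 + 1 + 1 + 1 + 1 = 10

10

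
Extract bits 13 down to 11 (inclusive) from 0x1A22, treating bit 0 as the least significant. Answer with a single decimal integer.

v = 01101000100010
Shift right by 11: 011
Mask low 3 bits: 011 = 3

3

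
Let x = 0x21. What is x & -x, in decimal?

x = 100001 = 33
-x (two's complement) = …011111
AND   = 000001 = 1
(x & -x isolates the lowest set bit of x.)

1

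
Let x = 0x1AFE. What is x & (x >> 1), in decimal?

x = 1101011111110 = 6910
x>>1 = 0110101111111
AND  = 0100001111110 = 2174
(x & (x >> 1) has a 1 wherever x has two consecutive 1 bits.)

2174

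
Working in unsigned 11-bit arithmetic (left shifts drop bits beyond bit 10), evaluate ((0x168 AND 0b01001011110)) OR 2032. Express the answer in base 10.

0x168 = 00101101000
0b01001011110 = 01001011110
→ AND → 00001001000 = 72
2032 = 11111110000
→ OR → 11111111000 = 2040

2040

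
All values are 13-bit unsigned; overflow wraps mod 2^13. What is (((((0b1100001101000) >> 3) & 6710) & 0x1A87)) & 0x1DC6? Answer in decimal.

0b1100001101000 = 1100001101000
→ >> 3 → 0001100001101 = 781
6710 = 1101000110110
→ & → 0001000000100 = 516
0x1A87 = 1101010000111
→ & → 0001000000100 = 516
0x1DC6 = 1110111000110
→ & → 0000000000100 = 4

4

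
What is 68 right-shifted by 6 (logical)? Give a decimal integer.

1

68 = 1000100
shift right by 6 → 0000001 = 1
(equivalently, floor(68 / 64))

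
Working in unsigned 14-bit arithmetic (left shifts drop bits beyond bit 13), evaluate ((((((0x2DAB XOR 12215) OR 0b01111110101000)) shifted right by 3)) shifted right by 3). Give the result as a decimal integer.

0x2DAB = 10110110101011
12215 = 10111110110111
→ XOR → 00001000011100 = 540
0b01111110101000 = 01111110101000
→ OR → 01111110111100 = 8124
→ shifted right by 3 → 00001111110111 = 1015
→ shifted right by 3 → 00000001111110 = 126

126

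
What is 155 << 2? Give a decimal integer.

155 = 0010011011
shift left by 2 → 1001101100 = 620
(equivalently, 155 × 2^2 = 155 × 4)

620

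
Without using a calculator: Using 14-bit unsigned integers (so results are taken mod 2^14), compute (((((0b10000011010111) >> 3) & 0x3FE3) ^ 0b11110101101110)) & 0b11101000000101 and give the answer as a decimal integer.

14340

0b10000011010111 = 10000011010111
→ >> 3 → 00010000011010 = 1050
0x3FE3 = 11111111100011
→ & → 00010000000010 = 1026
0b11110101101110 = 11110101101110
→ ^ → 11100101101100 = 14700
0b11101000000101 = 11101000000101
→ & → 11100000000100 = 14340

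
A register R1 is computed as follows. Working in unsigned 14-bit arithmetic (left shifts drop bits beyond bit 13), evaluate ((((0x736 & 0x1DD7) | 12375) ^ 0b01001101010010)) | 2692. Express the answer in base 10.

0x736 = 00011100110110
0x1DD7 = 01110111010111
→ & → 00010100010110 = 1302
12375 = 11000001010111
→ | → 11010101010111 = 13655
0b01001101010010 = 01001101010010
→ ^ → 10011000000101 = 9733
2692 = 00101010000100
→ | → 10111010000101 = 11909

11909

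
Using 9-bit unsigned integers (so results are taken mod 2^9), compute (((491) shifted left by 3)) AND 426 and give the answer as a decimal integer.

264

491 = 111101011
→ shifted left by 3 (mod 2^9) → 101011000 = 344
426 = 110101010
→ AND → 100001000 = 264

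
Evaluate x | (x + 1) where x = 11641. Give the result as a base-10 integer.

x = 10110101111001 = 11641
x + 1 = 10110101111010
OR    = 10110101111011 = 11643
(x | (x + 1) sets the lowest cleared bit.)

11643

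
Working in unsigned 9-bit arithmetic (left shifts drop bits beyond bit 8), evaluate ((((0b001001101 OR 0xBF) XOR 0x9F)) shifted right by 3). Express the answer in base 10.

12

0b001001101 = 001001101
0xBF = 010111111
→ OR → 011111111 = 255
0x9F = 010011111
→ XOR → 001100000 = 96
→ shifted right by 3 → 000001100 = 12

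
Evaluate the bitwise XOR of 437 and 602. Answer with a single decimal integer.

437 = 0110110101
602 = 1001011010
XOR → 1111101111 = 1007

1007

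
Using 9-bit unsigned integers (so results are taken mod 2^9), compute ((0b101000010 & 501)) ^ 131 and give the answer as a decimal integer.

451

0b101000010 = 101000010
501 = 111110101
→ & → 101000000 = 320
131 = 010000011
→ ^ → 111000011 = 451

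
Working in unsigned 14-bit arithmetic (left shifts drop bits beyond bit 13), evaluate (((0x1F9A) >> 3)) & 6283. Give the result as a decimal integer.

131

0x1F9A = 01111110011010
→ >> 3 → 00001111110011 = 1011
6283 = 01100010001011
→ & → 00000010000011 = 131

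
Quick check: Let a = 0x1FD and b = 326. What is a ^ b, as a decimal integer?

187

0x1FD = 111111101
326 = 101000110
XOR → 010111011 = 187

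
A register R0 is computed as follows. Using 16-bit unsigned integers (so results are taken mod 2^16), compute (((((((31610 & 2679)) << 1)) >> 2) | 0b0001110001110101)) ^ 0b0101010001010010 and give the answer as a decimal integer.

31610 = 0111101101111010
2679 = 0000101001110111
→ & → 0000101001110010 = 2674
→ << 1 (mod 2^16) → 0001010011100100 = 5348
→ >> 2 → 0000010100111001 = 1337
0b0001110001110101 = 0001110001110101
→ | → 0001110101111101 = 7549
0b0101010001010010 = 0101010001010010
→ ^ → 0100100100101111 = 18735

18735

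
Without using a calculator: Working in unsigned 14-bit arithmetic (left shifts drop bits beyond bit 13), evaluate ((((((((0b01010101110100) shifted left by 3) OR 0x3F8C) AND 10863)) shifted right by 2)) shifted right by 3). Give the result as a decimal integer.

337

0b01010101110100 = 01010101110100
→ shifted left by 3 (mod 2^14) → 10101110100000 = 11168
0x3F8C = 11111110001100
→ OR → 11111110101100 = 16300
10863 = 10101001101111
→ AND → 10101000101100 = 10796
→ shifted right by 2 → 00101010001011 = 2699
→ shifted right by 3 → 00000101010001 = 337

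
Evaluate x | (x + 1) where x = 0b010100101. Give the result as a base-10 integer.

167

x = 10100101 = 165
x + 1 = 10100110
OR    = 10100111 = 167
(x | (x + 1) sets the lowest cleared bit.)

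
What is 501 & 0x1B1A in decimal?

501 = 0000111110101
0x1B1A = 1101100011010
AND → 0000100010000 = 272

272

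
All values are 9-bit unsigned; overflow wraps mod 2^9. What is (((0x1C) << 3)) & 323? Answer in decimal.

64

0x1C = 000011100
→ << 3 (mod 2^9) → 011100000 = 224
323 = 101000011
→ & → 001000000 = 64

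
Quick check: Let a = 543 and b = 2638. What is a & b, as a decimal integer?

543 = 001000011111
2638 = 101001001110
AND → 001000001110 = 526

526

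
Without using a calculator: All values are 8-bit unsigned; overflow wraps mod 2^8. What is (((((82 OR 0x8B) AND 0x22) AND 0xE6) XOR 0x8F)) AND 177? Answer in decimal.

82 = 01010010
0x8B = 10001011
→ OR → 11011011 = 219
0x22 = 00100010
→ AND → 00000010 = 2
0xE6 = 11100110
→ AND → 00000010 = 2
0x8F = 10001111
→ XOR → 10001101 = 141
177 = 10110001
→ AND → 10000001 = 129

129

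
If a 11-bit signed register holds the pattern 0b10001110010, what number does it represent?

pattern = 10001110010 (MSB is 1 ⇒ negative)
Invert: 01110001101, add 1 → 01110001110 = 910, so the value is -910.
(Equivalently: 1138 - 2^11 = 1138 - 2048 = -910.)

-910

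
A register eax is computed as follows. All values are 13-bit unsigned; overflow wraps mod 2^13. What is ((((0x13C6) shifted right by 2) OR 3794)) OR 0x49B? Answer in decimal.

3835

0x13C6 = 1001111000110
→ shifted right by 2 → 0010011110001 = 1265
3794 = 0111011010010
→ OR → 0111011110011 = 3827
0x49B = 0010010011011
→ OR → 0111011111011 = 3835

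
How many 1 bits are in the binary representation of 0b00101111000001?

6

n = 101111000001
Count the 1s: 1 + 1 + 1 + 1 + 1 + 1 = 6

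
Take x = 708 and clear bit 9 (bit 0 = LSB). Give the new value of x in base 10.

196

x = 1011000100
bit 9 is currently 1; clear it via x & ~(1 << 9) = x & ~512
→ 0011000100 = 196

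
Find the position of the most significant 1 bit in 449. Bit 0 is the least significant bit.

449 = 111000001
The topmost 1 is at position 8 (since 2^8 = 256 ≤ 449 < 512).

8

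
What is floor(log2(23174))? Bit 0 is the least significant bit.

23174 = 101101010000110
The topmost 1 is at position 14 (since 2^14 = 16384 ≤ 23174 < 32768).

14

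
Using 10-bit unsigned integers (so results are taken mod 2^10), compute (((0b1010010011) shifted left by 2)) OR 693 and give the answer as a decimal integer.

0b1010010011 = 1010010011
→ shifted left by 2 (mod 2^10) → 1001001100 = 588
693 = 1010110101
→ OR → 1011111101 = 765

765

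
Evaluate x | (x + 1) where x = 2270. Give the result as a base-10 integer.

x = 100011011110 = 2270
x + 1 = 100011011111
OR    = 100011011111 = 2271
(x | (x + 1) sets the lowest cleared bit.)

2271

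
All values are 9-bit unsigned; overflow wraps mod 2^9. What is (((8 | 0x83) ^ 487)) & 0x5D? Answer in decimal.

76

8 = 000001000
0x83 = 010000011
→ | → 010001011 = 139
487 = 111100111
→ ^ → 101101100 = 364
0x5D = 001011101
→ & → 001001100 = 76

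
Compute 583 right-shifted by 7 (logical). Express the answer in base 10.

4

583 = 1001000111
shift right by 7 → 0000000100 = 4
(equivalently, floor(583 / 128))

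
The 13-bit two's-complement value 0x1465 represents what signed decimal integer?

pattern = 1010001100101 (MSB is 1 ⇒ negative)
Invert: 0101110011010, add 1 → 0101110011011 = 2971, so the value is -2971.
(Equivalently: 5221 - 2^13 = 5221 - 8192 = -2971.)

-2971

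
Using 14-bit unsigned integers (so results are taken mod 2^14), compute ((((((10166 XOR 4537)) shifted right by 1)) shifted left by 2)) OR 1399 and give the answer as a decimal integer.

10166 = 10011110110110
4537 = 01000110111001
→ XOR → 11011000001111 = 13839
→ shifted right by 1 → 01101100000111 = 6919
→ shifted left by 2 (mod 2^14) → 10110000011100 = 11292
1399 = 00010101110111
→ OR → 10110101111111 = 11647

11647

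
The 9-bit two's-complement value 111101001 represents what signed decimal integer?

-23

pattern = 111101001 (MSB is 1 ⇒ negative)
Invert: 000010110, add 1 → 000010111 = 23, so the value is -23.
(Equivalently: 489 - 2^9 = 489 - 512 = -23.)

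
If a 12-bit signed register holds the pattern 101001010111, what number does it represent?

-1449

pattern = 101001010111 (MSB is 1 ⇒ negative)
Invert: 010110101000, add 1 → 010110101001 = 1449, so the value is -1449.
(Equivalently: 2647 - 2^12 = 2647 - 4096 = -1449.)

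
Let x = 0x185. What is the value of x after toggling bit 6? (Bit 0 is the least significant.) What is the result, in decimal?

453

x = 0110000101
bit 6 is currently 0; toggle it via x ^ (1 << 6) = x ^ 64
→ 0111000101 = 453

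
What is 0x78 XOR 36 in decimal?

92

0x78 = 1111000
36 = 0100100
XOR → 1011100 = 92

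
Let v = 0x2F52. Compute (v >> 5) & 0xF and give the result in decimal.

10

v = 010111101010010
Shift right by 5: 0101111010
Mask low 4 bits: 1010 = 10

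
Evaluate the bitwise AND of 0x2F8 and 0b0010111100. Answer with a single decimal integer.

0x2F8 = 1011111000
b = 0010111100
AND → 0010111000 = 184

184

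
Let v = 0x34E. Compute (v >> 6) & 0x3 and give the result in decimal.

v = 1101001110
Shift right by 6: 1101
Mask low 2 bits: 01 = 1

1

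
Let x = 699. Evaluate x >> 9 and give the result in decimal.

1

699 = 1010111011
shift right by 9 → 0000000001 = 1
(equivalently, floor(699 / 512))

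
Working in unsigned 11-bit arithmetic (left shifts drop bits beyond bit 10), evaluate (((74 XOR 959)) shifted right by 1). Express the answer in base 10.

506

74 = 00001001010
959 = 01110111111
→ XOR → 01111110101 = 1013
→ shifted right by 1 → 00111111010 = 506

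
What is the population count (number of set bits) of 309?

309 = 100110101
Count the 1s: 1 + 1 + 1 + 1 + 1 = 5

5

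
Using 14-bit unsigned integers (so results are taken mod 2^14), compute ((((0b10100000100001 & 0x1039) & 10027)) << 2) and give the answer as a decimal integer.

0b10100000100001 = 10100000100001
0x1039 = 01000000111001
→ & → 00000000100001 = 33
10027 = 10011100101011
→ & → 00000000100001 = 33
→ << 2 (mod 2^14) → 00000010000100 = 132

132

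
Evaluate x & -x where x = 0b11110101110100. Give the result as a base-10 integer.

4

x = 11110101110100 = 15732
-x (two's complement) = …00001010001100
AND   = 00000000000100 = 4
(x & -x isolates the lowest set bit of x.)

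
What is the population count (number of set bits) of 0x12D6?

0x12D6 = 1001011010110
Count the 1s: 1 + 1 + 1 + 1 + 1 + 1 + 1 = 7

7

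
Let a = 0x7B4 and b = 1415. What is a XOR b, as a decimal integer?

0x7B4 = 11110110100
1415 = 10110000111
XOR → 01000110011 = 563

563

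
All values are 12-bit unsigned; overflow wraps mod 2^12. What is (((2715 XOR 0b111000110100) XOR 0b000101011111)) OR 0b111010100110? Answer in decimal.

4086

2715 = 101010011011
0b111000110100 = 111000110100
→ XOR → 010010101111 = 1199
0b000101011111 = 000101011111
→ XOR → 010111110000 = 1520
0b111010100110 = 111010100110
→ OR → 111111110110 = 4086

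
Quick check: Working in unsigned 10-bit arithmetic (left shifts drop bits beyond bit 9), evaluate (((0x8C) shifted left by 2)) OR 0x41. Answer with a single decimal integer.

625

0x8C = 0010001100
→ shifted left by 2 (mod 2^10) → 1000110000 = 560
0x41 = 0001000001
→ OR → 1001110001 = 625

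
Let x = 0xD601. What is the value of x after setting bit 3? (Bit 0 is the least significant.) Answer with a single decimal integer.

x = 1101011000000001
bit 3 is currently 0; set it via x | (1 << 3) = x | 8
→ 1101011000001001 = 54793

54793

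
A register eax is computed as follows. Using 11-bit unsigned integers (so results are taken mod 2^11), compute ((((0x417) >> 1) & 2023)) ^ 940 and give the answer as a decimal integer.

0x417 = 10000010111
→ >> 1 → 01000001011 = 523
2023 = 11111100111
→ & → 01000000011 = 515
940 = 01110101100
→ ^ → 00110101111 = 431

431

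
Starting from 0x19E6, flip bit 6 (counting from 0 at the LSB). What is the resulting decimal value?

x = 001100111100110
bit 6 is currently 1; toggle it via x ^ (1 << 6) = x ^ 64
→ 001100110100110 = 6566

6566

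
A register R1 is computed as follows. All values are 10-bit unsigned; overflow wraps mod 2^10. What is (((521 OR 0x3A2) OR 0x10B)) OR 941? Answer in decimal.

943

521 = 1000001001
0x3A2 = 1110100010
→ OR → 1110101011 = 939
0x10B = 0100001011
→ OR → 1110101011 = 939
941 = 1110101101
→ OR → 1110101111 = 943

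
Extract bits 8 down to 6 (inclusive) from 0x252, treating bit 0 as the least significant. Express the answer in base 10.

1

v = 01001010010
Shift right by 6: 01001
Mask low 3 bits: 001 = 1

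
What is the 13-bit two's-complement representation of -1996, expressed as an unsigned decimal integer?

1996 in 13 bits: 0011111001100
Invert: 1100000110011
Add 1:  1100000110100 = 6196
(Check: 2^13 - 1996 = 8192 - 1996 = 6196.)

6196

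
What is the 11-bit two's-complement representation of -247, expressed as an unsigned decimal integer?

247 in 11 bits: 00011110111
Invert: 11100001000
Add 1:  11100001001 = 1801
(Check: 2^11 - 247 = 2048 - 247 = 1801.)

1801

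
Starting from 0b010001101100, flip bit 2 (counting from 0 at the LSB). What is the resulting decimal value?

x = 010001101100
bit 2 is currently 1; toggle it via x ^ (1 << 2) = x ^ 4
→ 010001101000 = 1128

1128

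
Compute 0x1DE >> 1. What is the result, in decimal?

0x1DE = 111011110
shift right by 1 → 011101111 = 239
(equivalently, floor(478 / 2))

239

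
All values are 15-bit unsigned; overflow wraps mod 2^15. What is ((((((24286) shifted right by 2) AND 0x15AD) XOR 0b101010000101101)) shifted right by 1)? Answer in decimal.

8388

24286 = 101111011011110
→ shifted right by 2 → 001011110110111 = 6071
0x15AD = 001010110101101
→ AND → 001010110100101 = 5541
0b101010000101101 = 101010000101101
→ XOR → 100000110001000 = 16776
→ shifted right by 1 → 010000011000100 = 8388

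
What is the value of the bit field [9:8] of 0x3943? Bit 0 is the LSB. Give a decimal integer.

v = 0011100101000011
Shift right by 8: 00111001
Mask low 2 bits: 01 = 1

1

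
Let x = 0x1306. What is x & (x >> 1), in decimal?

258

x = 1001100000110 = 4870
x>>1 = 0100110000011
AND  = 0000100000010 = 258
(x & (x >> 1) has a 1 wherever x has two consecutive 1 bits.)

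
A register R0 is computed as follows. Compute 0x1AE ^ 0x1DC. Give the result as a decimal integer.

114

0x1AE = 110101110
0x1DC = 111011100
XOR → 001110010 = 114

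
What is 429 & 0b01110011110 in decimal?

396

429 = 0110101101
b = 1110011110
AND → 0110001100 = 396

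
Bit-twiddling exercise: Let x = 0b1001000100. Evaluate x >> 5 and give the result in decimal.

18

x = 1001000100
shift right by 5 → 0000010010 = 18
(equivalently, floor(580 / 32))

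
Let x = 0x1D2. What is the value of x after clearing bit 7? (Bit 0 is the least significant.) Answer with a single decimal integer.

x = 111010010
bit 7 is currently 1; clear it via x & ~(1 << 7) = x & ~128
→ 101010010 = 338

338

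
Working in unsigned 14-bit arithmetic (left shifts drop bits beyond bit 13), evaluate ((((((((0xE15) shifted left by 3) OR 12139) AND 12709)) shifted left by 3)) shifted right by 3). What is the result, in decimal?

0xE15 = 00111000010101
→ shifted left by 3 (mod 2^14) → 11000010101000 = 12456
12139 = 10111101101011
→ OR → 11111111101011 = 16363
12709 = 11000110100101
→ AND → 11000110100001 = 12705
→ shifted left by 3 (mod 2^14) → 00110100001000 = 3336
→ shifted right by 3 → 00000110100001 = 417

417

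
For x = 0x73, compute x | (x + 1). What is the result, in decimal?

119

x = 1110011 = 115
x + 1 = 1110100
OR    = 1110111 = 119
(x | (x + 1) sets the lowest cleared bit.)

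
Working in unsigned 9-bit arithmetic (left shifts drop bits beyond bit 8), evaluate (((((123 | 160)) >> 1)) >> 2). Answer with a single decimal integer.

31

123 = 001111011
160 = 010100000
→ | → 011111011 = 251
→ >> 1 → 001111101 = 125
→ >> 2 → 000011111 = 31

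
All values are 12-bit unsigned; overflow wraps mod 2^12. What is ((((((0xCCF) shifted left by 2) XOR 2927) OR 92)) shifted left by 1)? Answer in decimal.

190

0xCCF = 110011001111
→ shifted left by 2 (mod 2^12) → 001100111100 = 828
2927 = 101101101111
→ XOR → 100001010011 = 2131
92 = 000001011100
→ OR → 100001011111 = 2143
→ shifted left by 1 (mod 2^12) → 000010111110 = 190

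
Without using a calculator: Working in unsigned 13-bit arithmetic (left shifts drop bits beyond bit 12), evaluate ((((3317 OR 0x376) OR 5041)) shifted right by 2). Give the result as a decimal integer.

3317 = 0110011110101
0x376 = 0001101110110
→ OR → 0111111110111 = 4087
5041 = 1001110110001
→ OR → 1111111110111 = 8183
→ shifted right by 2 → 0011111111101 = 2045

2045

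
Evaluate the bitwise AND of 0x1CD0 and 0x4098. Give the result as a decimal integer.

144

0x1CD0 = 001110011010000
0x4098 = 100000010011000
AND → 000000010010000 = 144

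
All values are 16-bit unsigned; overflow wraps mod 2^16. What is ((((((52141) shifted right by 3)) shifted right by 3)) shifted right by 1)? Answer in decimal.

52141 = 1100101110101101
→ shifted right by 3 → 0001100101110101 = 6517
→ shifted right by 3 → 0000001100101110 = 814
→ shifted right by 1 → 0000000110010111 = 407

407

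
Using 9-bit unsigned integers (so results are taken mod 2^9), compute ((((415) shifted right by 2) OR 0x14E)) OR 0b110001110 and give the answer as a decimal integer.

415 = 110011111
→ shifted right by 2 → 001100111 = 103
0x14E = 101001110
→ OR → 101101111 = 367
0b110001110 = 110001110
→ OR → 111101111 = 495

495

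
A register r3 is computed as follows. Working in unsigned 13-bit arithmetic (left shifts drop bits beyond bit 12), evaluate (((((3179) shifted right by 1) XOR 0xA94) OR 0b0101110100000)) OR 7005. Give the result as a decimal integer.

3179 = 0110001101011
→ shifted right by 1 → 0011000110101 = 1589
0xA94 = 0101010010100
→ XOR → 0110010100001 = 3233
0b0101110100000 = 0101110100000
→ OR → 0111110100001 = 4001
7005 = 1101101011101
→ OR → 1111111111101 = 8189

8189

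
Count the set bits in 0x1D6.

0x1D6 = 111010110
Count the 1s: 1 + 1 + 1 + 1 + 1 + 1 = 6

6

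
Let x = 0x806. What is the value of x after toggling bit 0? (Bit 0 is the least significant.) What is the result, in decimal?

2055

x = 000100000000110
bit 0 is currently 0; toggle it via x ^ (1 << 0) = x ^ 1
→ 000100000000111 = 2055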